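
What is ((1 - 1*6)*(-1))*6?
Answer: 30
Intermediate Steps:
((1 - 1*6)*(-1))*6 = ((1 - 6)*(-1))*6 = -5*(-1)*6 = 5*6 = 30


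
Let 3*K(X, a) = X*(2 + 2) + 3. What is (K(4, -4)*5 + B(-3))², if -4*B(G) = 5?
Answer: 133225/144 ≈ 925.17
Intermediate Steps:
B(G) = -5/4 (B(G) = -¼*5 = -5/4)
K(X, a) = 1 + 4*X/3 (K(X, a) = (X*(2 + 2) + 3)/3 = (X*4 + 3)/3 = (4*X + 3)/3 = (3 + 4*X)/3 = 1 + 4*X/3)
(K(4, -4)*5 + B(-3))² = ((1 + (4/3)*4)*5 - 5/4)² = ((1 + 16/3)*5 - 5/4)² = ((19/3)*5 - 5/4)² = (95/3 - 5/4)² = (365/12)² = 133225/144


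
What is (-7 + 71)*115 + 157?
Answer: 7517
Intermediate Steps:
(-7 + 71)*115 + 157 = 64*115 + 157 = 7360 + 157 = 7517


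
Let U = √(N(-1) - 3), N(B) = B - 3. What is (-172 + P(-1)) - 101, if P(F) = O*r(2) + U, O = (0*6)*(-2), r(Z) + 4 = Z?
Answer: -273 + I*√7 ≈ -273.0 + 2.6458*I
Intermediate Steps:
r(Z) = -4 + Z
N(B) = -3 + B
O = 0 (O = 0*(-2) = 0)
U = I*√7 (U = √((-3 - 1) - 3) = √(-4 - 3) = √(-7) = I*√7 ≈ 2.6458*I)
P(F) = I*√7 (P(F) = 0*(-4 + 2) + I*√7 = 0*(-2) + I*√7 = 0 + I*√7 = I*√7)
(-172 + P(-1)) - 101 = (-172 + I*√7) - 101 = -273 + I*√7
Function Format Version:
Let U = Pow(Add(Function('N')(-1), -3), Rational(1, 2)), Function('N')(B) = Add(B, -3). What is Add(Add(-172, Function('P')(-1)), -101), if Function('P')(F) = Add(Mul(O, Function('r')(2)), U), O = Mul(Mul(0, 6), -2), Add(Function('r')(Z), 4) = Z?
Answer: Add(-273, Mul(I, Pow(7, Rational(1, 2)))) ≈ Add(-273.00, Mul(2.6458, I))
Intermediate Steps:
Function('r')(Z) = Add(-4, Z)
Function('N')(B) = Add(-3, B)
O = 0 (O = Mul(0, -2) = 0)
U = Mul(I, Pow(7, Rational(1, 2))) (U = Pow(Add(Add(-3, -1), -3), Rational(1, 2)) = Pow(Add(-4, -3), Rational(1, 2)) = Pow(-7, Rational(1, 2)) = Mul(I, Pow(7, Rational(1, 2))) ≈ Mul(2.6458, I))
Function('P')(F) = Mul(I, Pow(7, Rational(1, 2))) (Function('P')(F) = Add(Mul(0, Add(-4, 2)), Mul(I, Pow(7, Rational(1, 2)))) = Add(Mul(0, -2), Mul(I, Pow(7, Rational(1, 2)))) = Add(0, Mul(I, Pow(7, Rational(1, 2)))) = Mul(I, Pow(7, Rational(1, 2))))
Add(Add(-172, Function('P')(-1)), -101) = Add(Add(-172, Mul(I, Pow(7, Rational(1, 2)))), -101) = Add(-273, Mul(I, Pow(7, Rational(1, 2))))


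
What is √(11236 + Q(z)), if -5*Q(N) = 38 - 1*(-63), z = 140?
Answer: 3*√31155/5 ≈ 105.90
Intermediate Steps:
Q(N) = -101/5 (Q(N) = -(38 - 1*(-63))/5 = -(38 + 63)/5 = -⅕*101 = -101/5)
√(11236 + Q(z)) = √(11236 - 101/5) = √(56079/5) = 3*√31155/5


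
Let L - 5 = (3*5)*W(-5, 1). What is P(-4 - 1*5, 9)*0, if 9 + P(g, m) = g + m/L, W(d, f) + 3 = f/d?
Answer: 0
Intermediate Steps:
W(d, f) = -3 + f/d
L = -43 (L = 5 + (3*5)*(-3 + 1/(-5)) = 5 + 15*(-3 + 1*(-1/5)) = 5 + 15*(-3 - 1/5) = 5 + 15*(-16/5) = 5 - 48 = -43)
P(g, m) = -9 + g - m/43 (P(g, m) = -9 + (g + m/(-43)) = -9 + (g + m*(-1/43)) = -9 + (g - m/43) = -9 + g - m/43)
P(-4 - 1*5, 9)*0 = (-9 + (-4 - 1*5) - 1/43*9)*0 = (-9 + (-4 - 5) - 9/43)*0 = (-9 - 9 - 9/43)*0 = -783/43*0 = 0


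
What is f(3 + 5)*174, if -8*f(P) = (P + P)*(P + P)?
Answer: -5568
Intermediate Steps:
f(P) = -P**2/2 (f(P) = -(P + P)*(P + P)/8 = -2*P*2*P/8 = -P**2/2)
f(3 + 5)*174 = -(3 + 5)**2/2*174 = -1/2*8**2*174 = -1/2*64*174 = -32*174 = -5568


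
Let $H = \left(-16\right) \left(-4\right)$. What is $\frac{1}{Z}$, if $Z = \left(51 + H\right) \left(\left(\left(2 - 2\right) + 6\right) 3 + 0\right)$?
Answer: $\frac{1}{2070} \approx 0.00048309$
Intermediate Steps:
$H = 64$
$Z = 2070$ ($Z = \left(51 + 64\right) \left(\left(\left(2 - 2\right) + 6\right) 3 + 0\right) = 115 \left(\left(0 + 6\right) 3 + 0\right) = 115 \left(6 \cdot 3 + 0\right) = 115 \left(18 + 0\right) = 115 \cdot 18 = 2070$)
$\frac{1}{Z} = \frac{1}{2070}$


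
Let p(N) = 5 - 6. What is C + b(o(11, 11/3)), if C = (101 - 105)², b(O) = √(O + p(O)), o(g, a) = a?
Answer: 16 + 2*√6/3 ≈ 17.633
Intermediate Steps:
p(N) = -1
b(O) = √(-1 + O) (b(O) = √(O - 1) = √(-1 + O))
C = 16 (C = (-4)² = 16)
C + b(o(11, 11/3)) = 16 + √(-1 + 11/3) = 16 + √(8/3) = 16 + 2*√6/3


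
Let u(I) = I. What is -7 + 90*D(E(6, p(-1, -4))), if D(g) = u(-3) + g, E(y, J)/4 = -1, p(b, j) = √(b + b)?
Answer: -637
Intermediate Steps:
p(b, j) = √2*√b (p(b, j) = √(2*b) = √2*√b)
E(y, J) = -4 (E(y, J) = 4*(-1) = -4)
D(g) = -3 + g
-7 + 90*D(E(6, p(-1, -4))) = -7 + 90*(-3 - 4) = -7 + 90*(-7) = -7 - 630 = -637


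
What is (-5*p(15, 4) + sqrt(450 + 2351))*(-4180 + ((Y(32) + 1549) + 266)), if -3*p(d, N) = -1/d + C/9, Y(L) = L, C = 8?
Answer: -86321/27 - 2333*sqrt(2801) ≈ -1.2667e+5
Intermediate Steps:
p(d, N) = -8/27 + 1/(3*d) (p(d, N) = -(-1/d + 8/9)/3 = -(8/9 - 1/d)/3 = -8/27 + 1/(3*d))
(-5*p(15, 4) + sqrt(450 + 2351))*(-4180 + ((Y(32) + 1549) + 266)) = (-5*(9 - 8*15)/(27*15) + sqrt(450 + 2351))*(-4180 + ((32 + 1549) + 266)) = (-5*(9 - 120)/(27*15) + sqrt(2801))*(-4180 + (1581 + 266)) = (-5*(-111)/(27*15) + sqrt(2801))*(-4180 + 1847) = (-5*(-37/135) + sqrt(2801))*(-2333) = (37/27 + sqrt(2801))*(-2333) = -86321/27 - 2333*sqrt(2801)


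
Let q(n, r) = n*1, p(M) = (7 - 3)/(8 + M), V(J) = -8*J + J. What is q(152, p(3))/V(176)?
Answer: -19/154 ≈ -0.12338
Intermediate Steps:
V(J) = -7*J
p(M) = 4/(8 + M)
q(n, r) = n
q(152, p(3))/V(176) = 152/((-7*176)) = 152/(-1232) = 152*(-1/1232) = -19/154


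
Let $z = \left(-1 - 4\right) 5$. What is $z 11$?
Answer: $-275$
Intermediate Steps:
$z = -25$ ($z = \left(-5\right) 5 = -25$)
$z 11 = \left(-25\right) 11 = -275$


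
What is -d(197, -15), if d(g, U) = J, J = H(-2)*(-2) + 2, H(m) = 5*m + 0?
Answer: -22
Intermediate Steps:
H(m) = 5*m
J = 22 (J = (5*(-2))*(-2) + 2 = -10*(-2) + 2 = 20 + 2 = 22)
d(g, U) = 22
-d(197, -15) = -1*22 = -22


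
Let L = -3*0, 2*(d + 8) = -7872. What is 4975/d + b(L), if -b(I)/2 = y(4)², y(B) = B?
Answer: -131183/3944 ≈ -33.261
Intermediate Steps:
d = -3944 (d = -8 + (½)*(-7872) = -8 - 3936 = -3944)
L = 0
b(I) = -32 (b(I) = -2*4² = -2*16 = -32)
4975/d + b(L) = 4975/(-3944) - 32 = 4975*(-1/3944) - 32 = -4975/3944 - 32 = -131183/3944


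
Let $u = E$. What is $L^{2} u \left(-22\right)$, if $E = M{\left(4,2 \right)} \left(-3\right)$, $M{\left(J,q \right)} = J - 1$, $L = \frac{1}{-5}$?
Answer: $\frac{198}{25} \approx 7.92$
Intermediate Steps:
$L = - \frac{1}{5} \approx -0.2$
$M{\left(J,q \right)} = -1 + J$
$E = -9$ ($E = \left(-1 + 4\right) \left(-3\right) = 3 \left(-3\right) = -9$)
$u = -9$
$L^{2} u \left(-22\right) = \left(- \frac{1}{5}\right)^{2} \left(-9\right) \left(-22\right) = \frac{1}{25} \left(-9\right) \left(-22\right) = \left(- \frac{9}{25}\right) \left(-22\right) = \frac{198}{25}$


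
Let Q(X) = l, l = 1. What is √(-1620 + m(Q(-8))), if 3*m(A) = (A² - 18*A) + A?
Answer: 2*I*√3657/3 ≈ 40.315*I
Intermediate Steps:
Q(X) = 1
m(A) = -17*A/3 + A²/3 (m(A) = ((A² - 18*A) + A)/3 = (A² - 17*A)/3 = -17*A/3 + A²/3)
√(-1620 + m(Q(-8))) = √(-1620 + (⅓)*1*(-17 + 1)) = √(-1620 + (⅓)*1*(-16)) = √(-1620 - 16/3) = √(-4876/3) = 2*I*√3657/3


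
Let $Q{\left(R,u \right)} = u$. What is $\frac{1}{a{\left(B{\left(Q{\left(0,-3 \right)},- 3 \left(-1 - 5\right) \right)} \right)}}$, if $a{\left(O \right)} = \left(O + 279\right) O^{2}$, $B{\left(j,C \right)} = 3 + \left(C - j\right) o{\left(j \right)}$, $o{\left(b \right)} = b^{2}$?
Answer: $\frac{1}{17362944} \approx 5.7594 \cdot 10^{-8}$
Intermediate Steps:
$B{\left(j,C \right)} = 3 + j^{2} \left(C - j\right)$ ($B{\left(j,C \right)} = 3 + \left(C - j\right) j^{2} = 3 + j^{2} \left(C - j\right)$)
$a{\left(O \right)} = O^{2} \left(279 + O\right)$ ($a{\left(O \right)} = \left(279 + O\right) O^{2} = O^{2} \left(279 + O\right)$)
$\frac{1}{a{\left(B{\left(Q{\left(0,-3 \right)},- 3 \left(-1 - 5\right) \right)} \right)}} = \frac{1}{\left(3 - \left(-3\right)^{3} + - 3 \left(-1 - 5\right) \left(-3\right)^{2}\right)^{2} \left(279 + \left(3 - \left(-3\right)^{3} + - 3 \left(-1 - 5\right) \left(-3\right)^{2}\right)\right)} = \frac{1}{\left(3 - -27 + \left(-3\right) \left(-6\right) 9\right)^{2} \left(279 + \left(3 - -27 + \left(-3\right) \left(-6\right) 9\right)\right)} = \frac{1}{\left(3 + 27 + 18 \cdot 9\right)^{2} \left(279 + \left(3 + 27 + 18 \cdot 9\right)\right)} = \frac{1}{\left(3 + 27 + 162\right)^{2} \left(279 + \left(3 + 27 + 162\right)\right)} = \frac{1}{192^{2} \left(279 + 192\right)} = \frac{1}{36864 \cdot 471} = \frac{1}{17362944}$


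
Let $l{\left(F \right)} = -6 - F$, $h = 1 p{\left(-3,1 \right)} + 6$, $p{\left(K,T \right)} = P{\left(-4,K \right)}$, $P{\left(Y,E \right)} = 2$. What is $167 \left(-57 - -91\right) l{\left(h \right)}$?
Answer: $-79492$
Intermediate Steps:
$p{\left(K,T \right)} = 2$
$h = 8$ ($h = 1 \cdot 2 + 6 = 2 + 6 = 8$)
$167 \left(-57 - -91\right) l{\left(h \right)} = 167 \left(-57 - -91\right) \left(-6 - 8\right) = 167 \left(-57 + 91\right) \left(-6 - 8\right) = 167 \cdot 34 \left(-14\right) = 5678 \left(-14\right) = -79492$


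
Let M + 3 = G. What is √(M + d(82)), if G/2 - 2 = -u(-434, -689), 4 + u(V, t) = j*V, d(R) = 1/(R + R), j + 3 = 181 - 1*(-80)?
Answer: 7*√30731837/82 ≈ 473.24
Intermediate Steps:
j = 258 (j = -3 + (181 - 1*(-80)) = -3 + (181 + 80) = -3 + 261 = 258)
d(R) = 1/(2*R)
u(V, t) = -4 + 258*V
G = 223956 (G = 4 + 2*(-(-4 + 258*(-434))) = 4 + 2*(-(-4 - 111972)) = 4 + 2*(-1*(-111976)) = 4 + 2*111976 = 4 + 223952 = 223956)
M = 223953 (M = -3 + 223956 = 223953)
√(M + d(82)) = √(223953 + (½)/82) = √(223953 + (½)*(1/82)) = √(223953 + 1/164) = √(36728293/164) = 7*√30731837/82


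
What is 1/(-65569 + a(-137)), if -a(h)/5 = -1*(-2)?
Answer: -1/65579 ≈ -1.5249e-5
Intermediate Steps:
a(h) = -10 (a(h) = -(-5)*(-2) = -5*2 = -10)
1/(-65569 + a(-137)) = 1/(-65569 - 10) = 1/(-65579) = -1/65579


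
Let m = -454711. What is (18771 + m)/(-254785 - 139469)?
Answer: 217970/197127 ≈ 1.1057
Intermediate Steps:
(18771 + m)/(-254785 - 139469) = (18771 - 454711)/(-254785 - 139469) = -435940/(-394254) = -435940*(-1/394254) = 217970/197127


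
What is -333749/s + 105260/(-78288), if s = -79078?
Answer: 2225598929/773857308 ≈ 2.8760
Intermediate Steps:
-333749/s + 105260/(-78288) = -333749/(-79078) + 105260/(-78288) = -333749*(-1/79078) + 105260*(-1/78288) = 333749/79078 - 26315/19572 = 2225598929/773857308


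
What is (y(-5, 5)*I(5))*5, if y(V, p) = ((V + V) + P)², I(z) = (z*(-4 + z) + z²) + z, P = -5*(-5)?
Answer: 39375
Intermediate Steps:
P = 25
I(z) = z + z² + z*(-4 + z) (I(z) = (z² + z*(-4 + z)) + z = z + z² + z*(-4 + z))
y(V, p) = (25 + 2*V)² (y(V, p) = ((V + V) + 25)² = (2*V + 25)² = (25 + 2*V)²)
(y(-5, 5)*I(5))*5 = ((25 + 2*(-5))²*(5*(-3 + 2*5)))*5 = ((25 - 10)²*(5*(-3 + 10)))*5 = (15²*(5*7))*5 = (225*35)*5 = 7875*5 = 39375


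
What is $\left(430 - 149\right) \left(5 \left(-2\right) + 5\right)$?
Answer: $-1405$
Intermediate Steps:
$\left(430 - 149\right) \left(5 \left(-2\right) + 5\right) = 281 \left(-10 + 5\right) = 281 \left(-5\right) = -1405$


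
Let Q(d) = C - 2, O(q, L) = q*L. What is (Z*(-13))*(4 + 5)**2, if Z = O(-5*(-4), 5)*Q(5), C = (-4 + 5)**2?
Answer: 105300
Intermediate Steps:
O(q, L) = L*q
C = 1 (C = 1**2 = 1)
Q(d) = -1 (Q(d) = 1 - 2 = -1)
Z = -100 (Z = (5*(-5*(-4)))*(-1) = (5*20)*(-1) = 100*(-1) = -100)
(Z*(-13))*(4 + 5)**2 = (-100*(-13))*(4 + 5)**2 = 1300*9**2 = 1300*81 = 105300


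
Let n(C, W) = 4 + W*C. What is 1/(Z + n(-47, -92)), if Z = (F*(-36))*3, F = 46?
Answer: -1/640 ≈ -0.0015625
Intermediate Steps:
n(C, W) = 4 + C*W
Z = -4968 (Z = (46*(-36))*3 = -1656*3 = -4968)
1/(Z + n(-47, -92)) = 1/(-4968 + (4 - 47*(-92))) = 1/(-4968 + (4 + 4324)) = 1/(-4968 + 4328) = 1/(-640) = -1/640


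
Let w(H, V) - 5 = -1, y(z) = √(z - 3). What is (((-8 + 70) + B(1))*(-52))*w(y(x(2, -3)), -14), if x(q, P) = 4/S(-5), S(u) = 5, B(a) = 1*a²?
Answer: -13104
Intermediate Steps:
B(a) = a²
x(q, P) = ⅘ (x(q, P) = 4/5 = 4*(⅕) = ⅘)
y(z) = √(-3 + z)
w(H, V) = 4 (w(H, V) = 5 - 1 = 4)
(((-8 + 70) + B(1))*(-52))*w(y(x(2, -3)), -14) = (((-8 + 70) + 1²)*(-52))*4 = ((62 + 1)*(-52))*4 = (63*(-52))*4 = -3276*4 = -13104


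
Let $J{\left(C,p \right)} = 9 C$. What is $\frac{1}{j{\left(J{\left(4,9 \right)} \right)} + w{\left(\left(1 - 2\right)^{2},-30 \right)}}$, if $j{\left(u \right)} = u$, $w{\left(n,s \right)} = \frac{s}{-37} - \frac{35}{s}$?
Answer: $\frac{222}{8431} \approx 0.026331$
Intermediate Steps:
$w{\left(n,s \right)} = - \frac{35}{s} - \frac{s}{37}$ ($w{\left(n,s \right)} = s \left(- \frac{1}{37}\right) - \frac{35}{s} = - \frac{s}{37} - \frac{35}{s} = - \frac{35}{s} - \frac{s}{37}$)
$\frac{1}{j{\left(J{\left(4,9 \right)} \right)} + w{\left(\left(1 - 2\right)^{2},-30 \right)}} = \frac{1}{9 \cdot 4 - \left(- \frac{30}{37} + \frac{35}{-30}\right)} = \frac{1}{36 + \left(\left(-35\right) \left(- \frac{1}{30}\right) + \frac{30}{37}\right)} = \frac{1}{36 + \left(\frac{7}{6} + \frac{30}{37}\right)} = \frac{1}{36 + \frac{439}{222}} = \frac{1}{\frac{8431}{222}} = \frac{222}{8431}$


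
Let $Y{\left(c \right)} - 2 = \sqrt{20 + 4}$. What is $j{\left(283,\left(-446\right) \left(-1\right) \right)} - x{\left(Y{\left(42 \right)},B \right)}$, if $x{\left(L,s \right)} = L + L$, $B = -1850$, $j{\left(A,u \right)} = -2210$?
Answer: $-2214 - 4 \sqrt{6} \approx -2223.8$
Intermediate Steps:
$Y{\left(c \right)} = 2 + 2 \sqrt{6}$ ($Y{\left(c \right)} = 2 + \sqrt{20 + 4} = 2 + \sqrt{24} = 2 + 2 \sqrt{6}$)
$x{\left(L,s \right)} = 2 L$
$j{\left(283,\left(-446\right) \left(-1\right) \right)} - x{\left(Y{\left(42 \right)},B \right)} = -2210 - 2 \left(2 + 2 \sqrt{6}\right) = -2210 - \left(4 + 4 \sqrt{6}\right) = -2214 - 4 \sqrt{6}$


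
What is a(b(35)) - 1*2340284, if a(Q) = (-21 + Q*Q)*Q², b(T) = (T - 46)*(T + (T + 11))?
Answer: 630228030376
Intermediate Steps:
b(T) = (-46 + T)*(11 + 2*T) (b(T) = (-46 + T)*(T + (11 + T)) = (-46 + T)*(11 + 2*T))
a(Q) = Q²*(-21 + Q²) (a(Q) = (-21 + Q²)*Q² = Q²*(-21 + Q²))
a(b(35)) - 1*2340284 = (-506 - 81*35 + 2*35²)²*(-21 + (-506 - 81*35 + 2*35²)²) - 1*2340284 = (-506 - 2835 + 2*1225)²*(-21 + (-506 - 2835 + 2*1225)²) - 2340284 = (-506 - 2835 + 2450)²*(-21 + (-506 - 2835 + 2450)²) - 2340284 = (-891)²*(-21 + (-891)²) - 2340284 = 793881*(-21 + 793881) - 2340284 = 793881*793860 - 2340284 = 630230370660 - 2340284 = 630228030376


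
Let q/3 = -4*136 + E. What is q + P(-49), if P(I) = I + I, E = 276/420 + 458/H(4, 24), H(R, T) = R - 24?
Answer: -125771/70 ≈ -1796.7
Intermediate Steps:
H(R, T) = -24 + R
E = -1557/70 (E = 276/420 + 458/(-24 + 4) = 276*(1/420) + 458/(-20) = 23/35 + 458*(-1/20) = 23/35 - 229/10 = -1557/70 ≈ -22.243)
P(I) = 2*I
q = -118911/70 (q = 3*(-4*136 - 1557/70) = 3*(-544 - 1557/70) = 3*(-39637/70) = -118911/70 ≈ -1698.7)
q + P(-49) = -118911/70 + 2*(-49) = -118911/70 - 98 = -125771/70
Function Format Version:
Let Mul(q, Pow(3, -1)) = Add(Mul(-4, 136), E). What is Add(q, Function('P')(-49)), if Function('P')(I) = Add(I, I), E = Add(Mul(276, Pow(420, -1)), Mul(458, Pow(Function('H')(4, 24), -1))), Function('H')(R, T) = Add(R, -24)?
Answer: Rational(-125771, 70) ≈ -1796.7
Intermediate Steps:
Function('H')(R, T) = Add(-24, R)
E = Rational(-1557, 70) (E = Add(Mul(276, Pow(420, -1)), Mul(458, Pow(Add(-24, 4), -1))) = Add(Mul(276, Rational(1, 420)), Mul(458, Pow(-20, -1))) = Add(Rational(23, 35), Mul(458, Rational(-1, 20))) = Add(Rational(23, 35), Rational(-229, 10)) = Rational(-1557, 70) ≈ -22.243)
Function('P')(I) = Mul(2, I)
q = Rational(-118911, 70) (q = Mul(3, Add(Mul(-4, 136), Rational(-1557, 70))) = Mul(3, Add(-544, Rational(-1557, 70))) = Mul(3, Rational(-39637, 70)) = Rational(-118911, 70) ≈ -1698.7)
Add(q, Function('P')(-49)) = Add(Rational(-118911, 70), Mul(2, -49)) = Add(Rational(-118911, 70), -98) = Rational(-125771, 70)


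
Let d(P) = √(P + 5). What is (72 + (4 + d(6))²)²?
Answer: 10505 + 1584*√11 ≈ 15759.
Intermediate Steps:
d(P) = √(5 + P)
(72 + (4 + d(6))²)² = (72 + (4 + √(5 + 6))²)² = (72 + (4 + √11)²)²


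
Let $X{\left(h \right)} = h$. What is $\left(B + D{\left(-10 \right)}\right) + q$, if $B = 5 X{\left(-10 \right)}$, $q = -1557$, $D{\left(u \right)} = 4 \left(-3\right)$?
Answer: $-1619$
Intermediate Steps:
$D{\left(u \right)} = -12$
$B = -50$ ($B = 5 \left(-10\right) = -50$)
$\left(B + D{\left(-10 \right)}\right) + q = \left(-50 - 12\right) - 1557 = -62 - 1557 = -1619$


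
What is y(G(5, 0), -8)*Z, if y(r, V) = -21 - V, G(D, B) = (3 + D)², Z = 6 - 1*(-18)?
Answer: -312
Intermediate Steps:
Z = 24 (Z = 6 + 18 = 24)
y(G(5, 0), -8)*Z = (-21 - 1*(-8))*24 = (-21 + 8)*24 = -13*24 = -312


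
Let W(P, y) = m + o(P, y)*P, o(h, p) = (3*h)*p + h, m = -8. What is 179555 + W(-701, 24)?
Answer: 36051820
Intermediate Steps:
o(h, p) = h + 3*h*p (o(h, p) = 3*h*p + h = h + 3*h*p)
W(P, y) = -8 + P²*(1 + 3*y) (W(P, y) = -8 + (P*(1 + 3*y))*P = -8 + P²*(1 + 3*y))
179555 + W(-701, 24) = 179555 + (-8 + (-701)²*(1 + 3*24)) = 179555 + (-8 + 491401*(1 + 72)) = 179555 + (-8 + 491401*73) = 179555 + (-8 + 35872273) = 179555 + 35872265 = 36051820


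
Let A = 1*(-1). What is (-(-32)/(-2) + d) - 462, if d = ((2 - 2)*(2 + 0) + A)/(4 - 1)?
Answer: -1435/3 ≈ -478.33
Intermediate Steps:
A = -1
d = -1/3 (d = ((2 - 2)*(2 + 0) - 1)/(4 - 1) = (0*2 - 1)/3 = (0 - 1)*(1/3) = -1*1/3 = -1/3 ≈ -0.33333)
(-(-32)/(-2) + d) - 462 = (-(-32)/(-2) - 1/3) - 462 = (-(-32)*(-1)/2 - 1/3) - 462 = (-4*4 - 1/3) - 462 = (-16 - 1/3) - 462 = -49/3 - 462 = -1435/3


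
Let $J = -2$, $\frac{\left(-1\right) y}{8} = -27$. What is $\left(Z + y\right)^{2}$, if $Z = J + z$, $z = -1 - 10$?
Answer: $41209$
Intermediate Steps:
$z = -11$ ($z = -1 - 10 = -11$)
$y = 216$ ($y = \left(-8\right) \left(-27\right) = 216$)
$Z = -13$ ($Z = -2 - 11 = -13$)
$\left(Z + y\right)^{2} = \left(-13 + 216\right)^{2} = 203^{2} = 41209$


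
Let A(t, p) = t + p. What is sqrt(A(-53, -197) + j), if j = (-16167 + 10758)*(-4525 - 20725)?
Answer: 10*sqrt(1365770) ≈ 11687.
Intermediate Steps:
A(t, p) = p + t
j = 136577250 (j = -5409*(-25250) = 136577250)
sqrt(A(-53, -197) + j) = sqrt((-197 - 53) + 136577250) = sqrt(-250 + 136577250) = sqrt(136577000) = 10*sqrt(1365770)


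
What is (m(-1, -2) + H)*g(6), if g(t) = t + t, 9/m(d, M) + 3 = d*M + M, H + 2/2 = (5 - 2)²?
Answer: 60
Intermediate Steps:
H = 8 (H = -1 + (5 - 2)² = -1 + 3² = -1 + 9 = 8)
m(d, M) = 9/(-3 + M + M*d) (m(d, M) = 9/(-3 + (d*M + M)) = 9/(-3 + (M*d + M)) = 9/(-3 + (M + M*d)) = 9/(-3 + M + M*d))
g(t) = 2*t
(m(-1, -2) + H)*g(6) = (9/(-3 - 2 - 2*(-1)) + 8)*(2*6) = (9/(-3 - 2 + 2) + 8)*12 = (9/(-3) + 8)*12 = (9*(-⅓) + 8)*12 = (-3 + 8)*12 = 5*12 = 60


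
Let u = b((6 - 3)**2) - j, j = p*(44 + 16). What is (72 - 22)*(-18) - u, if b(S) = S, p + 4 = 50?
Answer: 1851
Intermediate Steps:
p = 46 (p = -4 + 50 = 46)
j = 2760 (j = 46*(44 + 16) = 46*60 = 2760)
u = -2751 (u = (6 - 3)**2 - 1*2760 = 3**2 - 2760 = 9 - 2760 = -2751)
(72 - 22)*(-18) - u = (72 - 22)*(-18) - 1*(-2751) = 50*(-18) + 2751 = -900 + 2751 = 1851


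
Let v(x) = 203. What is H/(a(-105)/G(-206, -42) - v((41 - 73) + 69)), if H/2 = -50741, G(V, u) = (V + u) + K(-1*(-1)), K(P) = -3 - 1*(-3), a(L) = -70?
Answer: 12583768/25137 ≈ 500.61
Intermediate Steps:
K(P) = 0 (K(P) = -3 + 3 = 0)
G(V, u) = V + u (G(V, u) = (V + u) + 0 = V + u)
H = -101482 (H = 2*(-50741) = -101482)
H/(a(-105)/G(-206, -42) - v((41 - 73) + 69)) = -101482/(-70/(-206 - 42) - 1*203) = -101482/(-70/(-248) - 203) = -101482/(-70*(-1/248) - 203) = -101482/(35/124 - 203) = -101482/(-25137/124) = -101482*(-124/25137) = 12583768/25137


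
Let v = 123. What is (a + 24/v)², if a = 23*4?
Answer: 14288400/1681 ≈ 8499.9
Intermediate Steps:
a = 92
(a + 24/v)² = (92 + 24/123)² = (92 + 24*(1/123))² = (92 + 8/41)² = (3780/41)² = 14288400/1681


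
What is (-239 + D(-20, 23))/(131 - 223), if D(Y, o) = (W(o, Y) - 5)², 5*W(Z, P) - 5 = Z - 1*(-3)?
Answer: 5939/2300 ≈ 2.5822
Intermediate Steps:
W(Z, P) = 8/5 + Z/5 (W(Z, P) = 1 + (Z - 1*(-3))/5 = 1 + (Z + 3)/5 = 1 + (3 + Z)/5 = 1 + (⅗ + Z/5) = 8/5 + Z/5)
D(Y, o) = (-17/5 + o/5)² (D(Y, o) = ((8/5 + o/5) - 5)² = (-17/5 + o/5)²)
(-239 + D(-20, 23))/(131 - 223) = (-239 + (-17 + 23)²/25)/(131 - 223) = (-239 + (1/25)*6²)/(-92) = (-239 + (1/25)*36)*(-1/92) = (-239 + 36/25)*(-1/92) = -5939/25*(-1/92) = 5939/2300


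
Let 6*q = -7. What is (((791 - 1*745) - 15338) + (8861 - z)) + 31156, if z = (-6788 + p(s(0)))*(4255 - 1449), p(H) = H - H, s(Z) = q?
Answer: 19071853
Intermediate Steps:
q = -7/6 (q = (⅙)*(-7) = -7/6 ≈ -1.1667)
s(Z) = -7/6
p(H) = 0
z = -19047128 (z = (-6788 + 0)*(4255 - 1449) = -6788*2806 = -19047128)
(((791 - 1*745) - 15338) + (8861 - z)) + 31156 = (((791 - 1*745) - 15338) + (8861 - 1*(-19047128))) + 31156 = (((791 - 745) - 15338) + (8861 + 19047128)) + 31156 = ((46 - 15338) + 19055989) + 31156 = (-15292 + 19055989) + 31156 = 19040697 + 31156 = 19071853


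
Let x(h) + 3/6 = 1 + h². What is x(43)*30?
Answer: 55485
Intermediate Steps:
x(h) = ½ + h² (x(h) = -½ + (1 + h²) = ½ + h²)
x(43)*30 = (½ + 43²)*30 = (½ + 1849)*30 = (3699/2)*30 = 55485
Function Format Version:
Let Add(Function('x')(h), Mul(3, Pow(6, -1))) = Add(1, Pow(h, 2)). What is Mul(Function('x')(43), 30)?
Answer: 55485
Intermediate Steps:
Function('x')(h) = Add(Rational(1, 2), Pow(h, 2)) (Function('x')(h) = Add(Rational(-1, 2), Add(1, Pow(h, 2))) = Add(Rational(1, 2), Pow(h, 2)))
Mul(Function('x')(43), 30) = Mul(Add(Rational(1, 2), Pow(43, 2)), 30) = Mul(Add(Rational(1, 2), 1849), 30) = Mul(Rational(3699, 2), 30) = 55485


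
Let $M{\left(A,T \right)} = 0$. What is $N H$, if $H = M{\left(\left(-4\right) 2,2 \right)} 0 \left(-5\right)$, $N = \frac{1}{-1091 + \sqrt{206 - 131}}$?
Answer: $0$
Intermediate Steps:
$N = \frac{1}{-1091 + 5 \sqrt{3}}$ ($N = \frac{1}{-1091 + \sqrt{75}} = \frac{1}{-1091 + 5 \sqrt{3}} \approx -0.00092392$)
$H = 0$ ($H = 0 \cdot 0 \left(-5\right) = 0 \left(-5\right) = 0$)
$N H = \left(- \frac{1091}{1190206} - \frac{5 \sqrt{3}}{1190206}\right) 0 = 0$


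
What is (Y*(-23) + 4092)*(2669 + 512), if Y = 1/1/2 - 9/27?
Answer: 38684141/3 ≈ 1.2895e+7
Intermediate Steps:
Y = 5/3 (Y = 1/(½) - 9*1/27 = 1*2 - ⅓ = 2 - ⅓ = 5/3 ≈ 1.6667)
(Y*(-23) + 4092)*(2669 + 512) = ((5/3)*(-23) + 4092)*(2669 + 512) = (-115/3 + 4092)*3181 = (12161/3)*3181 = 38684141/3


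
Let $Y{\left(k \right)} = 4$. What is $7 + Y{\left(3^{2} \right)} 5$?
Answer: $27$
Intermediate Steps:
$7 + Y{\left(3^{2} \right)} 5 = 7 + 4 \cdot 5 = 7 + 20 = 27$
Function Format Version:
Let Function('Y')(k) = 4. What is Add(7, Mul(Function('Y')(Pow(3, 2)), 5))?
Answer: 27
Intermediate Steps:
Add(7, Mul(Function('Y')(Pow(3, 2)), 5)) = Add(7, Mul(4, 5)) = Add(7, 20) = 27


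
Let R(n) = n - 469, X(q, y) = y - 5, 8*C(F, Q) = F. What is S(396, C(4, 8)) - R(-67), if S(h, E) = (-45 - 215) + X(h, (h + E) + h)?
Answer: 2127/2 ≈ 1063.5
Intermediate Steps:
C(F, Q) = F/8
X(q, y) = -5 + y
R(n) = -469 + n
S(h, E) = -265 + E + 2*h (S(h, E) = (-45 - 215) + (-5 + ((h + E) + h)) = -260 + (-5 + ((E + h) + h)) = -260 + (-5 + (E + 2*h)) = -260 + (-5 + E + 2*h) = -265 + E + 2*h)
S(396, C(4, 8)) - R(-67) = (-265 + (1/8)*4 + 2*396) - (-469 - 67) = (-265 + 1/2 + 792) - 1*(-536) = 1055/2 + 536 = 2127/2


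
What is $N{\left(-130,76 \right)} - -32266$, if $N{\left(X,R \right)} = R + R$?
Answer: $32418$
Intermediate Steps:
$N{\left(X,R \right)} = 2 R$
$N{\left(-130,76 \right)} - -32266 = 2 \cdot 76 - -32266 = 152 + 32266 = 32418$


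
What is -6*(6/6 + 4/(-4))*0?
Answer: 0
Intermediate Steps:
-6*(6/6 + 4/(-4))*0 = -6*(6*(⅙) + 4*(-¼))*0 = -6*(1 - 1)*0 = -6*0*0 = 0*0 = 0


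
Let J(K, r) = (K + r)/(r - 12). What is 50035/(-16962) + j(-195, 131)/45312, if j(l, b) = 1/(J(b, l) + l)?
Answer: -15228310545509/5162438164224 ≈ -2.9498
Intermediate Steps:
J(K, r) = (K + r)/(-12 + r)
j(l, b) = 1/(l + (b + l)/(-12 + l)) (j(l, b) = 1/((b + l)/(-12 + l) + l) = 1/(l + (b + l)/(-12 + l)))
50035/(-16962) + j(-195, 131)/45312 = 50035/(-16962) + ((-12 - 195)/(131 - 195 - 195*(-12 - 195)))/45312 = 50035*(-1/16962) + (-207/(131 - 195 - 195*(-207)))*(1/45312) = -50035/16962 + (-207/(131 - 195 + 40365))*(1/45312) = -50035/16962 + (-207/40301)*(1/45312) = -50035/16962 + ((1/40301)*(-207))*(1/45312) = -50035/16962 - 207/40301*1/45312 = -50035/16962 - 69/608706304 = -15228310545509/5162438164224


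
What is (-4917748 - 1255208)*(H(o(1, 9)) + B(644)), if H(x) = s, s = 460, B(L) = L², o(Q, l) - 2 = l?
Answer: -2562986639376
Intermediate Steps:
o(Q, l) = 2 + l
H(x) = 460
(-4917748 - 1255208)*(H(o(1, 9)) + B(644)) = (-4917748 - 1255208)*(460 + 644²) = -6172956*(460 + 414736) = -6172956*415196 = -2562986639376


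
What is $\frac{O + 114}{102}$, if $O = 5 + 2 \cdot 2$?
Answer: $\frac{41}{34} \approx 1.2059$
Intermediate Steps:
$O = 9$ ($O = 5 + 4 = 9$)
$\frac{O + 114}{102} = \frac{9 + 114}{102} = \frac{1}{102} \cdot 123 = \frac{41}{34}$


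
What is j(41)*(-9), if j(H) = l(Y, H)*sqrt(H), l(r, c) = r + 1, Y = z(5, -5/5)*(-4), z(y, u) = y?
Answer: 171*sqrt(41) ≈ 1094.9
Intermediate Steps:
Y = -20 (Y = 5*(-4) = -20)
l(r, c) = 1 + r
j(H) = -19*sqrt(H) (j(H) = (1 - 20)*sqrt(H) = -19*sqrt(H))
j(41)*(-9) = -19*sqrt(41)*(-9) = 171*sqrt(41)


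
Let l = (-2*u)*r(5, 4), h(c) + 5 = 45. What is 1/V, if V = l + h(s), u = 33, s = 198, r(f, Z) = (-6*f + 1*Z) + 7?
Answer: 1/1294 ≈ 0.00077280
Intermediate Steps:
r(f, Z) = 7 + Z - 6*f (r(f, Z) = (-6*f + Z) + 7 = (Z - 6*f) + 7 = 7 + Z - 6*f)
h(c) = 40 (h(c) = -5 + 45 = 40)
l = 1254 (l = (-2*33)*(7 + 4 - 6*5) = -66*(7 + 4 - 30) = -66*(-19) = 1254)
V = 1294 (V = 1254 + 40 = 1294)
1/V = 1/1294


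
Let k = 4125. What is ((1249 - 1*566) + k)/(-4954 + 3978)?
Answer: -601/122 ≈ -4.9262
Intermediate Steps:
((1249 - 1*566) + k)/(-4954 + 3978) = ((1249 - 1*566) + 4125)/(-4954 + 3978) = ((1249 - 566) + 4125)/(-976) = (683 + 4125)*(-1/976) = 4808*(-1/976) = -601/122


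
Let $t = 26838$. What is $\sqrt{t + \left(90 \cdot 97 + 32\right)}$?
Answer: $20 \sqrt{89} \approx 188.68$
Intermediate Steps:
$\sqrt{t + \left(90 \cdot 97 + 32\right)} = \sqrt{26838 + \left(90 \cdot 97 + 32\right)} = \sqrt{26838 + \left(8730 + 32\right)} = \sqrt{26838 + 8762} = \sqrt{35600} = 20 \sqrt{89}$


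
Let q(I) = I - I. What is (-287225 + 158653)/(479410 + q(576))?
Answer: -64286/239705 ≈ -0.26819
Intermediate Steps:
q(I) = 0
(-287225 + 158653)/(479410 + q(576)) = (-287225 + 158653)/(479410 + 0) = -128572/479410 = -128572*1/479410 = -64286/239705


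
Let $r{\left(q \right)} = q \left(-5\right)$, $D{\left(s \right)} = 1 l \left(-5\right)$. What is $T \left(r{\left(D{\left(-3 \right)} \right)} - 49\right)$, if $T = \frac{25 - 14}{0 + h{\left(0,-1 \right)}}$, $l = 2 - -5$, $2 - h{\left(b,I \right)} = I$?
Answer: $462$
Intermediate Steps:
$h{\left(b,I \right)} = 2 - I$
$l = 7$ ($l = 2 + 5 = 7$)
$D{\left(s \right)} = -35$ ($D{\left(s \right)} = 1 \cdot 7 \left(-5\right) = 7 \left(-5\right) = -35$)
$T = \frac{11}{3}$ ($T = \frac{25 - 14}{0 + \left(2 - -1\right)} = \frac{11}{0 + \left(2 + 1\right)} = \frac{11}{0 + 3} = \frac{11}{3} \approx 3.6667$)
$r{\left(q \right)} = - 5 q$
$T \left(r{\left(D{\left(-3 \right)} \right)} - 49\right) = \frac{11 \left(\left(-5\right) \left(-35\right) - 49\right)}{3} = \frac{11 \left(175 - 49\right)}{3} = \frac{11}{3} \cdot 126 = 462$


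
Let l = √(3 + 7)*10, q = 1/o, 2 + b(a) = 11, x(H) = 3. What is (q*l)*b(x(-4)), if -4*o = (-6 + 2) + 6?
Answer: -180*√10 ≈ -569.21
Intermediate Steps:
b(a) = 9 (b(a) = -2 + 11 = 9)
o = -½ (o = -((-6 + 2) + 6)/4 = -(-4 + 6)/4 = -¼*2 = -½ ≈ -0.50000)
q = -2 (q = 1/(-½) = -2)
l = 10*√10 (l = √10*10 = 10*√10 ≈ 31.623)
(q*l)*b(x(-4)) = -20*√10*9 = -180*√10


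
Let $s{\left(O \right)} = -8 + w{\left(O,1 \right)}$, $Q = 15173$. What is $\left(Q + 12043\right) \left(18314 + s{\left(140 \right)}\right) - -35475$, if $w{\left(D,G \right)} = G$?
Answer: $498278787$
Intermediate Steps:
$s{\left(O \right)} = -7$ ($s{\left(O \right)} = -8 + 1 = -7$)
$\left(Q + 12043\right) \left(18314 + s{\left(140 \right)}\right) - -35475 = \left(15173 + 12043\right) \left(18314 - 7\right) - -35475 = 27216 \cdot 18307 + 35475 = 498243312 + 35475 = 498278787$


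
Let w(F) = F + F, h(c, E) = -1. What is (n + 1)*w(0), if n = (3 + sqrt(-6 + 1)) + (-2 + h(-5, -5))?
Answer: 0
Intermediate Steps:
w(F) = 2*F
n = I*sqrt(5) (n = (3 + sqrt(-6 + 1)) + (-2 - 1) = (3 + sqrt(-5)) - 3 = (3 + I*sqrt(5)) - 3 = I*sqrt(5) ≈ 2.2361*I)
(n + 1)*w(0) = (I*sqrt(5) + 1)*(2*0) = (1 + I*sqrt(5))*0 = 0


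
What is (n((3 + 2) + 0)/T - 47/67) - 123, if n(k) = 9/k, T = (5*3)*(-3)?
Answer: -207267/1675 ≈ -123.74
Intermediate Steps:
T = -45 (T = 15*(-3) = -45)
(n((3 + 2) + 0)/T - 47/67) - 123 = ((9/((3 + 2) + 0))/(-45) - 47/67) - 123 = ((9/(5 + 0))*(-1/45) - 47*1/67) - 123 = ((9/5)*(-1/45) - 47/67) - 123 = (-1/25 - 47/67) - 123 = -1242/1675 - 123 = -207267/1675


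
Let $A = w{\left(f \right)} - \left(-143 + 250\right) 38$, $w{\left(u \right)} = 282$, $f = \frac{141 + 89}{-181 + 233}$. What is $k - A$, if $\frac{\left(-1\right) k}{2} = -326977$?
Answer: $657738$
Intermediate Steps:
$f = \frac{115}{26}$ ($f = \frac{230}{52} = 230 \cdot \frac{1}{52} = \frac{115}{26} \approx 4.4231$)
$k = 653954$ ($k = \left(-2\right) \left(-326977\right) = 653954$)
$A = -3784$ ($A = 282 - \left(-143 + 250\right) 38 = 282 - 107 \cdot 38 = 282 - 4066 = -3784$)
$k - A = 653954 - -3784 = 653954 + 3784 = 657738$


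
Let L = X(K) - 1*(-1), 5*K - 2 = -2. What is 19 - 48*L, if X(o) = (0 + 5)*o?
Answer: -29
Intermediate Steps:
K = 0 (K = 2/5 + (1/5)*(-2) = 2/5 - 2/5 = 0)
X(o) = 5*o
L = 1 (L = 5*0 - 1*(-1) = 0 + 1 = 1)
19 - 48*L = 19 - 48*1 = 19 - 48 = -29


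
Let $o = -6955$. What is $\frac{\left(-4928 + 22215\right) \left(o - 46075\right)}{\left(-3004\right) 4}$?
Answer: $\frac{458364805}{6008} \approx 76292.0$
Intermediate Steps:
$\frac{\left(-4928 + 22215\right) \left(o - 46075\right)}{\left(-3004\right) 4} = \frac{\left(-4928 + 22215\right) \left(-6955 - 46075\right)}{\left(-3004\right) 4} = \frac{17287 \left(-53030\right)}{-12016} = \left(-916729610\right) \left(- \frac{1}{12016}\right) = \frac{458364805}{6008}$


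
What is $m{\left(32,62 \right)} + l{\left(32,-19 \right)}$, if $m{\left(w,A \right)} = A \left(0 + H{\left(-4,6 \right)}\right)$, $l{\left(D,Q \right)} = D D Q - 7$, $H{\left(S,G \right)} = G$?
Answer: $-19091$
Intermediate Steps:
$l{\left(D,Q \right)} = -7 + Q D^{2}$ ($l{\left(D,Q \right)} = D^{2} Q - 7 = Q D^{2} - 7 = -7 + Q D^{2}$)
$m{\left(w,A \right)} = 6 A$ ($m{\left(w,A \right)} = A \left(0 + 6\right) = A 6 = 6 A$)
$m{\left(32,62 \right)} + l{\left(32,-19 \right)} = 6 \cdot 62 - \left(7 + 19 \cdot 32^{2}\right) = 372 - 19463 = -19091$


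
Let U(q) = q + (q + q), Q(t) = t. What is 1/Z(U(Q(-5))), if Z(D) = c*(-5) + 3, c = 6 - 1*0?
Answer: -1/27 ≈ -0.037037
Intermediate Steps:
U(q) = 3*q (U(q) = q + 2*q = 3*q)
c = 6 (c = 6 + 0 = 6)
Z(D) = -27 (Z(D) = 6*(-5) + 3 = -30 + 3 = -27)
1/Z(U(Q(-5))) = 1/(-27) = -1/27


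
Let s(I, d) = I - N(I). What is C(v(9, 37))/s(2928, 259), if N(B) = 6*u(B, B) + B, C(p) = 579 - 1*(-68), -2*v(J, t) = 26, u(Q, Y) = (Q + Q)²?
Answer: -647/205756416 ≈ -3.1445e-6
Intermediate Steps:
u(Q, Y) = 4*Q² (u(Q, Y) = (2*Q)² = 4*Q²)
v(J, t) = -13 (v(J, t) = -½*26 = -13)
C(p) = 647 (C(p) = 579 + 68 = 647)
N(B) = B + 24*B² (N(B) = 6*(4*B²) + B = 24*B² + B = B + 24*B²)
s(I, d) = I - I*(1 + 24*I)
C(v(9, 37))/s(2928, 259) = 647/((-24*2928²)) = 647/((-24*8573184)) = 647/(-205756416) = 647*(-1/205756416) = -647/205756416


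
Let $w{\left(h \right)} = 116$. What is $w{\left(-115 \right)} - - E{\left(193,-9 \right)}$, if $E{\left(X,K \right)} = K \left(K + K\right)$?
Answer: $278$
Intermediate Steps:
$E{\left(X,K \right)} = 2 K^{2}$ ($E{\left(X,K \right)} = K 2 K = 2 K^{2}$)
$w{\left(-115 \right)} - - E{\left(193,-9 \right)} = 116 - - 2 \left(-9\right)^{2} = 116 - - 2 \cdot 81 = 116 - \left(-1\right) 162 = 116 - -162 = 116 + 162 = 278$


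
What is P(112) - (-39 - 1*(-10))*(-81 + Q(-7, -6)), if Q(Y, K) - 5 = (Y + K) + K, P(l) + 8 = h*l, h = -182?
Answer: -23147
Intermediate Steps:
P(l) = -8 - 182*l
Q(Y, K) = 5 + Y + 2*K (Q(Y, K) = 5 + ((Y + K) + K) = 5 + ((K + Y) + K) = 5 + (Y + 2*K) = 5 + Y + 2*K)
P(112) - (-39 - 1*(-10))*(-81 + Q(-7, -6)) = (-8 - 182*112) - (-39 - 1*(-10))*(-81 + (5 - 7 + 2*(-6))) = (-8 - 20384) - (-39 + 10)*(-81 + (5 - 7 - 12)) = -20392 - (-29)*(-81 - 14) = -20392 - (-29)*(-95) = -20392 - 1*2755 = -20392 - 2755 = -23147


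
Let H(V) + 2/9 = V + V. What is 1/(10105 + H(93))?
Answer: 9/92617 ≈ 9.7174e-5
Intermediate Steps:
H(V) = -2/9 + 2*V (H(V) = -2/9 + (V + V) = -2/9 + 2*V)
1/(10105 + H(93)) = 1/(10105 + (-2/9 + 2*93)) = 1/(10105 + (-2/9 + 186)) = 1/(10105 + 1672/9) = 1/(92617/9) = 9/92617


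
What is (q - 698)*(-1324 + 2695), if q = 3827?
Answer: 4289859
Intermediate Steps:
(q - 698)*(-1324 + 2695) = (3827 - 698)*(-1324 + 2695) = 3129*1371 = 4289859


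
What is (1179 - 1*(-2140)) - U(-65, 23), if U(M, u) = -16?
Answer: 3335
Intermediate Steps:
(1179 - 1*(-2140)) - U(-65, 23) = (1179 - 1*(-2140)) - 1*(-16) = (1179 + 2140) + 16 = 3319 + 16 = 3335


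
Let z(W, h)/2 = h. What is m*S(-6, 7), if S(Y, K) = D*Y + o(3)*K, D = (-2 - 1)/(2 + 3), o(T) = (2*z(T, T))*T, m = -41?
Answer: -52398/5 ≈ -10480.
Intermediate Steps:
z(W, h) = 2*h
o(T) = 4*T² (o(T) = (2*(2*T))*T = (4*T)*T = 4*T²)
D = -⅗ (D = -3/5 = -3*⅕ = -⅗ ≈ -0.60000)
S(Y, K) = 36*K - 3*Y/5 (S(Y, K) = -3*Y/5 + (4*3²)*K = -3*Y/5 + (4*9)*K = -3*Y/5 + 36*K = 36*K - 3*Y/5)
m*S(-6, 7) = -41*(36*7 - ⅗*(-6)) = -41*(252 + 18/5) = -41*1278/5 = -52398/5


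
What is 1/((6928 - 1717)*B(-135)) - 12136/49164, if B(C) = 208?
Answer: -1096167967/4440689136 ≈ -0.24685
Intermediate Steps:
1/((6928 - 1717)*B(-135)) - 12136/49164 = 1/((6928 - 1717)*208) - 12136/49164 = (1/208)/5211 - 12136*1/49164 = (1/5211)*(1/208) - 3034/12291 = 1/1083888 - 3034/12291 = -1096167967/4440689136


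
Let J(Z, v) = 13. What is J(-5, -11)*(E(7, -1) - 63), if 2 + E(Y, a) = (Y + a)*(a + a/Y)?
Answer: -6539/7 ≈ -934.14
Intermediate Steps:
E(Y, a) = -2 + (Y + a)*(a + a/Y)
J(-5, -11)*(E(7, -1) - 63) = 13*((-2 - 1 + (-1)² + 7*(-1) + (-1)²/7) - 63) = 13*((-2 - 1 + 1 - 7 + (⅐)*1) - 63) = 13*((-2 - 1 + 1 - 7 + ⅐) - 63) = 13*(-62/7 - 63) = 13*(-503/7) = -6539/7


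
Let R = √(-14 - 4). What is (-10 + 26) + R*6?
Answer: 16 + 18*I*√2 ≈ 16.0 + 25.456*I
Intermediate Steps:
R = 3*I*√2 (R = √(-18) = 3*I*√2 ≈ 4.2426*I)
(-10 + 26) + R*6 = (-10 + 26) + (3*I*√2)*6 = 16 + 18*I*√2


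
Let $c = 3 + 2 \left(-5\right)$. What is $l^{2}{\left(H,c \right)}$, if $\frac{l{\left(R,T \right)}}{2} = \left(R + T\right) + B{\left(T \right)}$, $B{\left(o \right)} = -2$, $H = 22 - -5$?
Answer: $1296$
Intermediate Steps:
$H = 27$ ($H = 22 + 5 = 27$)
$c = -7$ ($c = 3 - 10 = -7$)
$l{\left(R,T \right)} = -4 + 2 R + 2 T$ ($l{\left(R,T \right)} = 2 \left(\left(R + T\right) - 2\right) = 2 \left(-2 + R + T\right) = -4 + 2 R + 2 T$)
$l^{2}{\left(H,c \right)} = \left(-4 + 2 \cdot 27 + 2 \left(-7\right)\right)^{2} = \left(-4 + 54 - 14\right)^{2} = 36^{2} = 1296$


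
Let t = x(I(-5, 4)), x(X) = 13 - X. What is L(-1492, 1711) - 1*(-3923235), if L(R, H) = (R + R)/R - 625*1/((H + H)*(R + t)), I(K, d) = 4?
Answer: 19909745132387/5074826 ≈ 3.9232e+6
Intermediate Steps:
t = 9 (t = 13 - 1*4 = 13 - 4 = 9)
L(R, H) = 2 - 625/(2*H*(9 + R)) (L(R, H) = (R + R)/R - 625*1/((H + H)*(R + 9)) = (2*R)/R - 625*1/(2*H*(9 + R)) = 2 - 625*1/(2*H*(9 + R)) = 2 - 625/(2*H*(9 + R)))
L(-1492, 1711) - 1*(-3923235) = (1/2)*(-625 + 36*1711 + 4*1711*(-1492))/(1711*(9 - 1492)) - 1*(-3923235) = (1/2)*(1/1711)*(-625 + 61596 - 10211248)/(-1483) + 3923235 = (1/2)*(1/1711)*(-1/1483)*(-10150277) + 3923235 = 10150277/5074826 + 3923235 = 19909745132387/5074826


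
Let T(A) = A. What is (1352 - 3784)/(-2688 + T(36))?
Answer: 608/663 ≈ 0.91704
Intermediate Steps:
(1352 - 3784)/(-2688 + T(36)) = (1352 - 3784)/(-2688 + 36) = -2432/(-2652) = -2432*(-1/2652) = 608/663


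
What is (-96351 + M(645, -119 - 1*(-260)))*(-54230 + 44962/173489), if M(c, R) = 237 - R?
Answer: 39373582780980/7543 ≈ 5.2199e+9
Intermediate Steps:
(-96351 + M(645, -119 - 1*(-260)))*(-54230 + 44962/173489) = (-96351 + (237 - (-119 - 1*(-260))))*(-54230 + 44962/173489) = (-96351 + (237 - (-119 + 260)))*(-54230 + 44962*(1/173489)) = (-96351 + (237 - 1*141))*(-54230 + 44962/173489) = (-96351 + (237 - 141))*(-9408263508/173489) = (-96351 + 96)*(-9408263508/173489) = -96255*(-9408263508/173489) = 39373582780980/7543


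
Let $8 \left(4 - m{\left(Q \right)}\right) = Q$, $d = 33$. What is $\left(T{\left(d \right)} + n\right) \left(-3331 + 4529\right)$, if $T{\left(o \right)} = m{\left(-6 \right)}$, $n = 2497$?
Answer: $\frac{5994193}{2} \approx 2.9971 \cdot 10^{6}$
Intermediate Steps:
$m{\left(Q \right)} = 4 - \frac{Q}{8}$
$T{\left(o \right)} = \frac{19}{4}$ ($T{\left(o \right)} = 4 - - \frac{3}{4} = 4 + \frac{3}{4} = \frac{19}{4}$)
$\left(T{\left(d \right)} + n\right) \left(-3331 + 4529\right) = \left(\frac{19}{4} + 2497\right) \left(-3331 + 4529\right) = \frac{10007}{4} \cdot 1198 = \frac{5994193}{2}$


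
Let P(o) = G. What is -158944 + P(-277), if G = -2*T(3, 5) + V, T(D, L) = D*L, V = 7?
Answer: -158967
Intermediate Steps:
G = -23 (G = -6*5 + 7 = -2*15 + 7 = -30 + 7 = -23)
P(o) = -23
-158944 + P(-277) = -158944 - 23 = -158967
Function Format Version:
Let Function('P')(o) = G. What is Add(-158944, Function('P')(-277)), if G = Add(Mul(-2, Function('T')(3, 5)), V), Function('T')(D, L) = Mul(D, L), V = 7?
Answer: -158967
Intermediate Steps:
G = -23 (G = Add(Mul(-2, Mul(3, 5)), 7) = Add(Mul(-2, 15), 7) = Add(-30, 7) = -23)
Function('P')(o) = -23
Add(-158944, Function('P')(-277)) = Add(-158944, -23) = -158967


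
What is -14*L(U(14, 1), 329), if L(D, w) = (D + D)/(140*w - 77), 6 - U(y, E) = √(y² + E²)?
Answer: -24/6569 + 4*√197/6569 ≈ 0.0048931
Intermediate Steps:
U(y, E) = 6 - √(E² + y²) (U(y, E) = 6 - √(y² + E²) = 6 - √(E² + y²))
L(D, w) = 2*D/(-77 + 140*w) (L(D, w) = (2*D)/(-77 + 140*w) = 2*D/(-77 + 140*w))
-14*L(U(14, 1), 329) = -4*(6 - √(1² + 14²))/(-11 + 20*329) = -4*(6 - √(1 + 196))/(-11 + 6580) = -4*(6 - √197)/6569 = -14*(12/45983 - 2*√197/45983) = -24/6569 + 4*√197/6569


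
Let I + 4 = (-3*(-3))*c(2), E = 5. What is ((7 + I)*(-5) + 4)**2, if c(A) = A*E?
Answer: 212521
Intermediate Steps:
c(A) = 5*A (c(A) = A*5 = 5*A)
I = 86 (I = -4 + (-3*(-3))*(5*2) = -4 + 9*10 = -4 + 90 = 86)
((7 + I)*(-5) + 4)**2 = ((7 + 86)*(-5) + 4)**2 = (93*(-5) + 4)**2 = (-465 + 4)**2 = (-461)**2 = 212521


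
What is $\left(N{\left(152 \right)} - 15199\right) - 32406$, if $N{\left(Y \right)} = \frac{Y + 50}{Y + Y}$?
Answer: $- \frac{7235859}{152} \approx -47604.0$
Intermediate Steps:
$N{\left(Y \right)} = \frac{50 + Y}{2 Y}$
$\left(N{\left(152 \right)} - 15199\right) - 32406 = \left(\frac{50 + 152}{2 \cdot 152} - 15199\right) - 32406 = \left(\frac{1}{2} \cdot \frac{1}{152} \cdot 202 - 15199\right) - 32406 = \left(\frac{101}{152} - 15199\right) - 32406 = - \frac{2310147}{152} - 32406 = - \frac{7235859}{152}$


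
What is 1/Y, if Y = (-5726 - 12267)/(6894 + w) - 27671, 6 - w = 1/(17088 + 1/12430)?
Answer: -1465586490470/40558065560106483 ≈ -3.6135e-5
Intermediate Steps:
w = 1274410616/212403841 (w = 6 - 1/(17088 + 1/12430) = 6 - 1/212403841/12430 = 6 - 1*12430/212403841 = 6 - 12430/212403841 = 1274410616/212403841 ≈ 5.9999)
Y = -40558065560106483/1465586490470 (Y = (-5726 - 12267)/(6894 + 1274410616/212403841) - 27671 = -17993/1465586490470/212403841 - 27671 = -17993*212403841/1465586490470 - 27671 = -3821782311113/1465586490470 - 27671 = -40558065560106483/1465586490470 ≈ -27674.)
1/Y = 1/(-40558065560106483/1465586490470) = -1465586490470/40558065560106483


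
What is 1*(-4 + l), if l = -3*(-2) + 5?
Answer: 7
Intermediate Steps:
l = 11 (l = 6 + 5 = 11)
1*(-4 + l) = 1*(-4 + 11) = 1*7 = 7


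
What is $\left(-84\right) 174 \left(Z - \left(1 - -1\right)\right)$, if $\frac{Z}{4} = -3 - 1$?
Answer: $263088$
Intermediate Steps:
$Z = -16$ ($Z = 4 \left(-3 - 1\right) = 4 \left(-4\right) = -16$)
$\left(-84\right) 174 \left(Z - \left(1 - -1\right)\right) = \left(-84\right) 174 \left(-16 - \left(1 - -1\right)\right) = - 14616 \left(-16 - \left(1 + 1\right)\right) = - 14616 \left(-16 - 2\right) = \left(-14616\right) \left(-18\right) = 263088$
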